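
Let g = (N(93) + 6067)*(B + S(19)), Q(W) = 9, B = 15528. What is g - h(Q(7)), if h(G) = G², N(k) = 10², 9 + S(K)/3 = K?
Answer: 95946105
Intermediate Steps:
S(K) = -27 + 3*K
N(k) = 100
g = 95946186 (g = (100 + 6067)*(15528 + (-27 + 3*19)) = 6167*(15528 + (-27 + 57)) = 6167*(15528 + 30) = 6167*15558 = 95946186)
g - h(Q(7)) = 95946186 - 1*9² = 95946186 - 1*81 = 95946186 - 81 = 95946105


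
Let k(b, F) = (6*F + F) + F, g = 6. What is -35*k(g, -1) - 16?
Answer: 264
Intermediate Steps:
k(b, F) = 8*F (k(b, F) = 7*F + F = 8*F)
-35*k(g, -1) - 16 = -280*(-1) - 16 = -35*(-8) - 16 = 280 - 16 = 264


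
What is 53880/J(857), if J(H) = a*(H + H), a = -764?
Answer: -6735/163687 ≈ -0.041146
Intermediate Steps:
J(H) = -1528*H (J(H) = -764*(H + H) = -1528*H)
53880/J(857) = 53880/((-1528*857)) = 53880/(-1309496) = 53880*(-1/1309496) = -6735/163687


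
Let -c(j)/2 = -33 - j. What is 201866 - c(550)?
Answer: 200700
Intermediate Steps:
c(j) = 66 + 2*j (c(j) = -2*(-33 - j) = 66 + 2*j)
201866 - c(550) = 201866 - (66 + 2*550) = 201866 - (66 + 1100) = 201866 - 1*1166 = 201866 - 1166 = 200700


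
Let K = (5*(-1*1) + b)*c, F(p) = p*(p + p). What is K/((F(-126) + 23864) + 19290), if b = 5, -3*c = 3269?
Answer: 0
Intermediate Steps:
c = -3269/3 (c = -1/3*3269 = -3269/3 ≈ -1089.7)
F(p) = 2*p**2 (F(p) = p*(2*p) = 2*p**2)
K = 0 (K = (5*(-1*1) + 5)*(-3269/3) = (5*(-1) + 5)*(-3269/3) = (-5 + 5)*(-3269/3) = 0*(-3269/3) = 0)
K/((F(-126) + 23864) + 19290) = 0/((2*(-126)**2 + 23864) + 19290) = 0/((2*15876 + 23864) + 19290) = 0/((31752 + 23864) + 19290) = 0/(55616 + 19290) = 0/74906 = 0*(1/74906) = 0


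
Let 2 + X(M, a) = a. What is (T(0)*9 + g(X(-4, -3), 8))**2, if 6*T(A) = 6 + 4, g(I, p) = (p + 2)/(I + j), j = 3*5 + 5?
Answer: 2209/9 ≈ 245.44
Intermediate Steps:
j = 20 (j = 15 + 5 = 20)
X(M, a) = -2 + a
g(I, p) = (2 + p)/(20 + I) (g(I, p) = (p + 2)/(I + 20) = (2 + p)/(20 + I))
T(A) = 5/3 (T(A) = (6 + 4)/6 = (1/6)*10 = 5/3)
(T(0)*9 + g(X(-4, -3), 8))**2 = ((5/3)*9 + (2 + 8)/(20 + (-2 - 3)))**2 = (15 + 10/(20 - 5))**2 = (15 + 10/15)**2 = (15 + (1/15)*10)**2 = (15 + 2/3)**2 = (47/3)**2 = 2209/9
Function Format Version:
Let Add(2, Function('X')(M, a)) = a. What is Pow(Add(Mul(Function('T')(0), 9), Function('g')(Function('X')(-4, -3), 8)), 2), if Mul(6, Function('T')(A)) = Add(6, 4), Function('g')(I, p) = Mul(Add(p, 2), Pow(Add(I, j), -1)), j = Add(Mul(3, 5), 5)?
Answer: Rational(2209, 9) ≈ 245.44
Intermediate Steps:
j = 20 (j = Add(15, 5) = 20)
Function('X')(M, a) = Add(-2, a)
Function('g')(I, p) = Mul(Pow(Add(20, I), -1), Add(2, p)) (Function('g')(I, p) = Mul(Add(p, 2), Pow(Add(I, 20), -1)) = Mul(Add(2, p), Pow(Add(20, I), -1)) = Mul(Pow(Add(20, I), -1), Add(2, p)))
Function('T')(A) = Rational(5, 3) (Function('T')(A) = Mul(Rational(1, 6), Add(6, 4)) = Mul(Rational(1, 6), 10) = Rational(5, 3))
Pow(Add(Mul(Function('T')(0), 9), Function('g')(Function('X')(-4, -3), 8)), 2) = Pow(Add(Mul(Rational(5, 3), 9), Mul(Pow(Add(20, Add(-2, -3)), -1), Add(2, 8))), 2) = Pow(Add(15, Mul(Pow(Add(20, -5), -1), 10)), 2) = Pow(Add(15, Mul(Pow(15, -1), 10)), 2) = Pow(Add(15, Mul(Rational(1, 15), 10)), 2) = Pow(Add(15, Rational(2, 3)), 2) = Pow(Rational(47, 3), 2) = Rational(2209, 9)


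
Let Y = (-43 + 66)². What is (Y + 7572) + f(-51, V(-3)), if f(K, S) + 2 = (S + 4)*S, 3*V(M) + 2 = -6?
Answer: 72859/9 ≈ 8095.4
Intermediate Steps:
V(M) = -8/3 (V(M) = -⅔ + (⅓)*(-6) = -⅔ - 2 = -8/3)
f(K, S) = -2 + S*(4 + S) (f(K, S) = -2 + (S + 4)*S = -2 + (4 + S)*S = -2 + S*(4 + S))
Y = 529 (Y = 23² = 529)
(Y + 7572) + f(-51, V(-3)) = (529 + 7572) + (-2 + (-8/3)² + 4*(-8/3)) = 8101 + (-2 + 64/9 - 32/3) = 8101 - 50/9 = 72859/9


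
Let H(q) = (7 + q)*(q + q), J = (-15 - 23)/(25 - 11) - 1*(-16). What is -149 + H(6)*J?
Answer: 13465/7 ≈ 1923.6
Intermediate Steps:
J = 93/7 (J = -38/14 + 16 = -38*1/14 + 16 = -19/7 + 16 = 93/7 ≈ 13.286)
H(q) = 2*q*(7 + q) (H(q) = (7 + q)*(2*q) = 2*q*(7 + q))
-149 + H(6)*J = -149 + (2*6*(7 + 6))*(93/7) = -149 + (2*6*13)*(93/7) = -149 + 156*(93/7) = -149 + 14508/7 = 13465/7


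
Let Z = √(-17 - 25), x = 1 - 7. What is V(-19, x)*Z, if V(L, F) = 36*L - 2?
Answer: -686*I*√42 ≈ -4445.8*I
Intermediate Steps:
x = -6
V(L, F) = -2 + 36*L
Z = I*√42 (Z = √(-42) = I*√42 ≈ 6.4807*I)
V(-19, x)*Z = (-2 + 36*(-19))*(I*√42) = (-2 - 684)*(I*√42) = -686*I*√42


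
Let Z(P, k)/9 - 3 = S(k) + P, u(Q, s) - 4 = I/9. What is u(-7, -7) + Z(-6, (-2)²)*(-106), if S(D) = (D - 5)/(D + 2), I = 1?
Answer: 27226/9 ≈ 3025.1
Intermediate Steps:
S(D) = (-5 + D)/(2 + D)
u(Q, s) = 37/9 (u(Q, s) = 4 + 1/9 = 4 + 1*(⅑) = 4 + ⅑ = 37/9)
Z(P, k) = 27 + 9*P + 9*(-5 + k)/(2 + k) (Z(P, k) = 27 + 9*((-5 + k)/(2 + k) + P) = 27 + 9*(P + (-5 + k)/(2 + k)) = 27 + (9*P + 9*(-5 + k)/(2 + k)) = 27 + 9*P + 9*(-5 + k)/(2 + k))
u(-7, -7) + Z(-6, (-2)²)*(-106) = 37/9 + (9*(-5 + (-2)² + (2 + (-2)²)*(3 - 6))/(2 + (-2)²))*(-106) = 37/9 + (9*(-5 + 4 + (2 + 4)*(-3))/(2 + 4))*(-106) = 37/9 + (9*(-5 + 4 + 6*(-3))/6)*(-106) = 37/9 + (9*(⅙)*(-5 + 4 - 18))*(-106) = 37/9 + (9*(⅙)*(-19))*(-106) = 37/9 - 57/2*(-106) = 37/9 + 3021 = 27226/9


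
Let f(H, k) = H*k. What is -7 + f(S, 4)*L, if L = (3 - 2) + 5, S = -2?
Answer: -55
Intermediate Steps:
L = 6 (L = 1 + 5 = 6)
-7 + f(S, 4)*L = -7 - 2*4*6 = -7 - 8*6 = -7 - 48 = -55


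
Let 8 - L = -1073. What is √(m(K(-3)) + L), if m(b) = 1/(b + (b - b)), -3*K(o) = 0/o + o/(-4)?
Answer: √1077 ≈ 32.818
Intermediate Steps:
L = 1081 (L = 8 - 1*(-1073) = 8 + 1073 = 1081)
K(o) = o/12 (K(o) = -(0/o + o/(-4))/3 = -(0 + o*(-¼))/3 = -(0 - o/4)/3 = -(-1)*o/12 = o/12)
m(b) = 1/b (m(b) = 1/(b + 0) = 1/b)
√(m(K(-3)) + L) = √(1/((1/12)*(-3)) + 1081) = √(1/(-¼) + 1081) = √(-4 + 1081) = √1077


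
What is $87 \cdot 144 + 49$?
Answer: $12577$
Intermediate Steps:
$87 \cdot 144 + 49 = 12528 + 49 = 12577$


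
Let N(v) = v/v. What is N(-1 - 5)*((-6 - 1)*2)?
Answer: -14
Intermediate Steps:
N(v) = 1
N(-1 - 5)*((-6 - 1)*2) = 1*((-6 - 1)*2) = 1*(-7*2) = 1*(-14) = -14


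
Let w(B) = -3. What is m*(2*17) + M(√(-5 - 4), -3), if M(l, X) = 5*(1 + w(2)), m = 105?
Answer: 3560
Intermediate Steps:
M(l, X) = -10 (M(l, X) = 5*(1 - 3) = 5*(-2) = -10)
m*(2*17) + M(√(-5 - 4), -3) = 105*(2*17) - 10 = 105*34 - 10 = 3570 - 10 = 3560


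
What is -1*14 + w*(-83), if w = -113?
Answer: 9365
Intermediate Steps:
-1*14 + w*(-83) = -1*14 - 113*(-83) = -14 + 9379 = 9365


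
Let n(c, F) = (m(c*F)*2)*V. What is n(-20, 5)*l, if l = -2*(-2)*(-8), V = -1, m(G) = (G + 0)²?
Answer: 640000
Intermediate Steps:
m(G) = G²
l = -32 (l = 4*(-8) = -32)
n(c, F) = -2*F²*c² (n(c, F) = ((c*F)²*2)*(-1) = ((F*c)²*2)*(-1) = ((F²*c²)*2)*(-1) = (2*F²*c²)*(-1) = -2*F²*c²)
n(-20, 5)*l = -2*5²*(-20)²*(-32) = -2*25*400*(-32) = -20000*(-32) = 640000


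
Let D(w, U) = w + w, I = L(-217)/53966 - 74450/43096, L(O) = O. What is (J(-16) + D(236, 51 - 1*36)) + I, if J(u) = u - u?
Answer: 273428030715/581429684 ≈ 470.27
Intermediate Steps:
I = -1006780133/581429684 (I = -217/53966 - 74450/43096 = -217*1/53966 - 74450*1/43096 = -217/53966 - 37225/21548 = -1006780133/581429684 ≈ -1.7316)
J(u) = 0
D(w, U) = 2*w
(J(-16) + D(236, 51 - 1*36)) + I = (0 + 2*236) - 1006780133/581429684 = (0 + 472) - 1006780133/581429684 = 472 - 1006780133/581429684 = 273428030715/581429684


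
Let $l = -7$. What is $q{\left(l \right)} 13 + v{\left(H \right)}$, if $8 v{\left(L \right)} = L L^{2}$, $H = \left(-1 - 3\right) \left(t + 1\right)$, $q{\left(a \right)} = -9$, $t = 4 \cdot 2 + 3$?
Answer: $-13941$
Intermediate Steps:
$t = 11$ ($t = 8 + 3 = 11$)
$H = -48$ ($H = \left(-1 - 3\right) \left(11 + 1\right) = \left(-4\right) 12 = -48$)
$v{\left(L \right)} = \frac{L^{3}}{8}$ ($v{\left(L \right)} = \frac{L L^{2}}{8} = \frac{L^{3}}{8}$)
$q{\left(l \right)} 13 + v{\left(H \right)} = \left(-9\right) 13 + \frac{\left(-48\right)^{3}}{8} = -117 + \frac{1}{8} \left(-110592\right) = -117 - 13824 = -13941$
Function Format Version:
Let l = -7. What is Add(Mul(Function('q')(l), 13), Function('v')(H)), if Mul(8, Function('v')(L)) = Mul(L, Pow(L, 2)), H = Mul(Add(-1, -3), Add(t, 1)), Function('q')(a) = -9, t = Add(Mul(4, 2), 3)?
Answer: -13941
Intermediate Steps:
t = 11 (t = Add(8, 3) = 11)
H = -48 (H = Mul(Add(-1, -3), Add(11, 1)) = Mul(-4, 12) = -48)
Function('v')(L) = Mul(Rational(1, 8), Pow(L, 3)) (Function('v')(L) = Mul(Rational(1, 8), Mul(L, Pow(L, 2))) = Mul(Rational(1, 8), Pow(L, 3)))
Add(Mul(Function('q')(l), 13), Function('v')(H)) = Add(Mul(-9, 13), Mul(Rational(1, 8), Pow(-48, 3))) = Add(-117, Mul(Rational(1, 8), -110592)) = Add(-117, -13824) = -13941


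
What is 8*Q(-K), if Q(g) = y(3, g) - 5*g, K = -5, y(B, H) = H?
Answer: -160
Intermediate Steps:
Q(g) = -4*g (Q(g) = g - 5*g = -4*g)
8*Q(-K) = 8*(-(-4)*(-5)) = 8*(-4*5) = 8*(-20) = -160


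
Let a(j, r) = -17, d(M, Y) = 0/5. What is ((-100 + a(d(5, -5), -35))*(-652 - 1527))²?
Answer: 64995933249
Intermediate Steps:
d(M, Y) = 0 (d(M, Y) = 0*(⅕) = 0)
((-100 + a(d(5, -5), -35))*(-652 - 1527))² = ((-100 - 17)*(-652 - 1527))² = (-117*(-2179))² = 254943² = 64995933249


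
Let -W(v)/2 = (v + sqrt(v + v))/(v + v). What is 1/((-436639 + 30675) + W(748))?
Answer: -151830910/61638035378149 + sqrt(374)/61638035378149 ≈ -2.4633e-6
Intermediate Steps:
W(v) = -(v + sqrt(2)*sqrt(v))/v (W(v) = -2*(v + sqrt(v + v))/(v + v) = -2*(v + sqrt(2*v))/(2*v) = -2*(v + sqrt(2)*sqrt(v))*1/(2*v) = -(v + sqrt(2)*sqrt(v))/v)
1/((-436639 + 30675) + W(748)) = 1/((-436639 + 30675) + (-1 - sqrt(2)/sqrt(748))) = 1/(-405964 + (-1 - sqrt(2)*sqrt(187)/374)) = 1/(-405964 + (-1 - sqrt(374)/374)) = 1/(-405965 - sqrt(374)/374)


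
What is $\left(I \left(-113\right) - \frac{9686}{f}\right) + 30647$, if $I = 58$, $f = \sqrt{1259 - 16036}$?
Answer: $24093 + \frac{9686 i \sqrt{14777}}{14777} \approx 24093.0 + 79.68 i$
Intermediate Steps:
$f = i \sqrt{14777}$ ($f = \sqrt{-14777} = i \sqrt{14777} \approx 121.56 i$)
$\left(I \left(-113\right) - \frac{9686}{f}\right) + 30647 = \left(58 \left(-113\right) - \frac{9686}{i \sqrt{14777}}\right) + 30647 = \left(-6554 - 9686 \left(- \frac{i \sqrt{14777}}{14777}\right)\right) + 30647 = \left(-6554 + \frac{9686 i \sqrt{14777}}{14777}\right) + 30647 = 24093 + \frac{9686 i \sqrt{14777}}{14777}$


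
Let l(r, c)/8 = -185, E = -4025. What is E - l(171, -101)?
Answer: -2545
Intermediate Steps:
l(r, c) = -1480 (l(r, c) = 8*(-185) = -1480)
E - l(171, -101) = -4025 - 1*(-1480) = -4025 + 1480 = -2545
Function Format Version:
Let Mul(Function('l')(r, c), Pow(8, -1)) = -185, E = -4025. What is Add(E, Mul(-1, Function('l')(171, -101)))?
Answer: -2545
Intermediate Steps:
Function('l')(r, c) = -1480 (Function('l')(r, c) = Mul(8, -185) = -1480)
Add(E, Mul(-1, Function('l')(171, -101))) = Add(-4025, Mul(-1, -1480)) = Add(-4025, 1480) = -2545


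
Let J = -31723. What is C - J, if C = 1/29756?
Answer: 943949589/29756 ≈ 31723.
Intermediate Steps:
C = 1/29756 ≈ 3.3607e-5
C - J = 1/29756 - 1*(-31723) = 1/29756 + 31723 = 943949589/29756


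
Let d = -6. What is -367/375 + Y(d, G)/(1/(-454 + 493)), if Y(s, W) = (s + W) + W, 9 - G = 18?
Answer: -351367/375 ≈ -936.98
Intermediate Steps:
G = -9 (G = 9 - 1*18 = 9 - 18 = -9)
Y(s, W) = s + 2*W (Y(s, W) = (W + s) + W = s + 2*W)
-367/375 + Y(d, G)/(1/(-454 + 493)) = -367/375 + (-6 + 2*(-9))/(1/(-454 + 493)) = -367*1/375 + (-6 - 18)/(1/39) = -367/375 - 24/1/39 = -367/375 - 24*39 = -367/375 - 936 = -351367/375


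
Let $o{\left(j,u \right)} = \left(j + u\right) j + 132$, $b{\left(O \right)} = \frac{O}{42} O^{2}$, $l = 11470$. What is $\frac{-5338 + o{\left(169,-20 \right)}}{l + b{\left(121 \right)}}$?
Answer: $\frac{838950}{2253301} \approx 0.37232$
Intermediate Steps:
$b{\left(O \right)} = \frac{O^{3}}{42}$ ($b{\left(O \right)} = O \frac{1}{42} O^{2} = \frac{O}{42} O^{2} = \frac{O^{3}}{42}$)
$o{\left(j,u \right)} = 132 + j \left(j + u\right)$ ($o{\left(j,u \right)} = j \left(j + u\right) + 132 = 132 + j \left(j + u\right)$)
$\frac{-5338 + o{\left(169,-20 \right)}}{l + b{\left(121 \right)}} = \frac{-5338 + \left(132 + 169^{2} + 169 \left(-20\right)\right)}{11470 + \frac{121^{3}}{42}} = \frac{-5338 + \left(132 + 28561 - 3380\right)}{11470 + \frac{1}{42} \cdot 1771561} = \frac{-5338 + 25313}{11470 + \frac{1771561}{42}} = \frac{19975}{\frac{2253301}{42}} = 19975 \cdot \frac{42}{2253301} = \frac{838950}{2253301}$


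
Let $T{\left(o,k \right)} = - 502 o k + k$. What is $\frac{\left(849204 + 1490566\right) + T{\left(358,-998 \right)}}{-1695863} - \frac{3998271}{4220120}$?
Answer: $- \frac{773556658093673}{7156745363560} \approx -108.09$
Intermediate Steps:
$T{\left(o,k \right)} = k - 502 k o$ ($T{\left(o,k \right)} = - 502 k o + k = k - 502 k o$)
$\frac{\left(849204 + 1490566\right) + T{\left(358,-998 \right)}}{-1695863} - \frac{3998271}{4220120} = \frac{\left(849204 + 1490566\right) - 998 \left(1 - 179716\right)}{-1695863} - \frac{3998271}{4220120} = \left(2339770 - 998 \left(1 - 179716\right)\right) \left(- \frac{1}{1695863}\right) - \frac{3998271}{4220120} = \left(2339770 - -179355570\right) \left(- \frac{1}{1695863}\right) - \frac{3998271}{4220120} = \left(2339770 + 179355570\right) \left(- \frac{1}{1695863}\right) - \frac{3998271}{4220120} = 181695340 \left(- \frac{1}{1695863}\right) - \frac{3998271}{4220120} = - \frac{181695340}{1695863} - \frac{3998271}{4220120} = - \frac{773556658093673}{7156745363560}$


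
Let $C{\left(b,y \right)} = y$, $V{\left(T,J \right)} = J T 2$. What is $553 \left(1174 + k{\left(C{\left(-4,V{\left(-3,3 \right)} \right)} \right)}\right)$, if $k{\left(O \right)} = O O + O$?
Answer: $818440$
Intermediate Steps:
$V{\left(T,J \right)} = 2 J T$
$k{\left(O \right)} = O + O^{2}$ ($k{\left(O \right)} = O^{2} + O = O + O^{2}$)
$553 \left(1174 + k{\left(C{\left(-4,V{\left(-3,3 \right)} \right)} \right)}\right) = 553 \left(1174 + 2 \cdot 3 \left(-3\right) \left(1 + 2 \cdot 3 \left(-3\right)\right)\right) = 553 \left(1174 - 18 \left(1 - 18\right)\right) = 553 \left(1174 - -306\right) = 553 \left(1174 + 306\right) = 553 \cdot 1480 = 818440$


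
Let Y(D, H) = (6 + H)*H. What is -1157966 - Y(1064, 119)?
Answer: -1172841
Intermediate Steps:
Y(D, H) = H*(6 + H)
-1157966 - Y(1064, 119) = -1157966 - 119*(6 + 119) = -1157966 - 119*125 = -1157966 - 1*14875 = -1157966 - 14875 = -1172841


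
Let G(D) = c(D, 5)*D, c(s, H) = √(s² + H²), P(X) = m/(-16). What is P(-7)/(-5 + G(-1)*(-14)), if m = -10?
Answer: 25/40568 + 35*√26/20284 ≈ 0.0094146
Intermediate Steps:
P(X) = 5/8 (P(X) = -10/(-16) = -10*(-1/16) = 5/8)
c(s, H) = √(H² + s²)
G(D) = D*√(25 + D²) (G(D) = √(5² + D²)*D = √(25 + D²)*D = D*√(25 + D²))
P(-7)/(-5 + G(-1)*(-14)) = 5/(8*(-5 - √(25 + (-1)²)*(-14))) = 5/(8*(-5 - √(25 + 1)*(-14))) = 5/(8*(-5 - √26*(-14))) = 5/(8*(-5 + 14*√26))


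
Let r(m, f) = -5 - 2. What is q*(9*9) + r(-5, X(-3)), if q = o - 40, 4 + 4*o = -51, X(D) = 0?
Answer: -17443/4 ≈ -4360.8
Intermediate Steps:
o = -55/4 (o = -1 + (¼)*(-51) = -1 - 51/4 = -55/4 ≈ -13.750)
r(m, f) = -7
q = -215/4 (q = -55/4 - 40 = -215/4 ≈ -53.750)
q*(9*9) + r(-5, X(-3)) = -1935*9/4 - 7 = -215/4*81 - 7 = -17415/4 - 7 = -17443/4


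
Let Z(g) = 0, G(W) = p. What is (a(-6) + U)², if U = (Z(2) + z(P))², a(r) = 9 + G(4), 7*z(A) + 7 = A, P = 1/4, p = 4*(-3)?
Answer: 2634129/614656 ≈ 4.2855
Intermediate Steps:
p = -12
G(W) = -12
P = ¼ ≈ 0.25000
z(A) = -1 + A/7
a(r) = -3 (a(r) = 9 - 12 = -3)
U = 729/784 (U = (0 + (-1 + (⅐)*(¼)))² = (0 + (-1 + 1/28))² = (0 - 27/28)² = (-27/28)² = 729/784 ≈ 0.92985)
(a(-6) + U)² = (-3 + 729/784)² = (-1623/784)² = 2634129/614656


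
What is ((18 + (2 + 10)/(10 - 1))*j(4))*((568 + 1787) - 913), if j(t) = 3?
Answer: 83636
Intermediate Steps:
((18 + (2 + 10)/(10 - 1))*j(4))*((568 + 1787) - 913) = ((18 + (2 + 10)/(10 - 1))*3)*((568 + 1787) - 913) = ((18 + 12/9)*3)*(2355 - 913) = ((18 + 12*(⅑))*3)*1442 = ((18 + 4/3)*3)*1442 = ((58/3)*3)*1442 = 58*1442 = 83636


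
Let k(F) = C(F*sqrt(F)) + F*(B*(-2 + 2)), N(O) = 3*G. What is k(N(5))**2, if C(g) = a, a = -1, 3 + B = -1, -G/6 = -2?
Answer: 1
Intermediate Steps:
G = 12 (G = -6*(-2) = 12)
B = -4 (B = -3 - 1 = -4)
C(g) = -1
N(O) = 36 (N(O) = 3*12 = 36)
k(F) = -1 (k(F) = -1 + F*(-4*(-2 + 2)) = -1 + F*(-4*0) = -1 + F*0 = -1 + 0 = -1)
k(N(5))**2 = (-1)**2 = 1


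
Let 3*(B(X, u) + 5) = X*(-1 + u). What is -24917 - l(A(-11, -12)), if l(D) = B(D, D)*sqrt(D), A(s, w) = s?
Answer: -24917 - 39*I*sqrt(11) ≈ -24917.0 - 129.35*I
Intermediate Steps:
B(X, u) = -5 + X*(-1 + u)/3 (B(X, u) = -5 + (X*(-1 + u))/3 = -5 + X*(-1 + u)/3)
l(D) = sqrt(D)*(-5 - D/3 + D**2/3) (l(D) = (-5 - D/3 + D*D/3)*sqrt(D) = (-5 - D/3 + D**2/3)*sqrt(D) = sqrt(D)*(-5 - D/3 + D**2/3))
-24917 - l(A(-11, -12)) = -24917 - sqrt(-11)*(-15 + (-11)**2 - 1*(-11))/3 = -24917 - I*sqrt(11)*(-15 + 121 + 11)/3 = -24917 - I*sqrt(11)*117/3 = -24917 - 39*I*sqrt(11)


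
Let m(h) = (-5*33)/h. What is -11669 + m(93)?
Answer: -361794/31 ≈ -11671.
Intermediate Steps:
m(h) = -165/h
-11669 + m(93) = -11669 - 165/93 = -11669 - 165*1/93 = -11669 - 55/31 = -361794/31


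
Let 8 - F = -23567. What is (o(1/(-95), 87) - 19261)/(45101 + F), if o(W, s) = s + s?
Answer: -19087/68676 ≈ -0.27793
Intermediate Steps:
F = 23575 (F = 8 - 1*(-23567) = 8 + 23567 = 23575)
o(W, s) = 2*s
(o(1/(-95), 87) - 19261)/(45101 + F) = (2*87 - 19261)/(45101 + 23575) = (174 - 19261)/68676 = -19087*1/68676 = -19087/68676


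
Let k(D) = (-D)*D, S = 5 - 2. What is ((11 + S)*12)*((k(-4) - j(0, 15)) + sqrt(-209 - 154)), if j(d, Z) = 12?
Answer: -4704 + 1848*I*sqrt(3) ≈ -4704.0 + 3200.8*I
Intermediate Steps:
S = 3
k(D) = -D**2
((11 + S)*12)*((k(-4) - j(0, 15)) + sqrt(-209 - 154)) = ((11 + 3)*12)*((-1*(-4)**2 - 1*12) + sqrt(-209 - 154)) = (14*12)*((-1*16 - 12) + sqrt(-363)) = 168*((-16 - 12) + 11*I*sqrt(3)) = 168*(-28 + 11*I*sqrt(3)) = -4704 + 1848*I*sqrt(3)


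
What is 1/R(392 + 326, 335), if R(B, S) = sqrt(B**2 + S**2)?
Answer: sqrt(627749)/627749 ≈ 0.0012621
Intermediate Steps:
1/R(392 + 326, 335) = 1/(sqrt((392 + 326)**2 + 335**2)) = 1/(sqrt(718**2 + 112225)) = 1/(sqrt(515524 + 112225)) = 1/(sqrt(627749)) = sqrt(627749)/627749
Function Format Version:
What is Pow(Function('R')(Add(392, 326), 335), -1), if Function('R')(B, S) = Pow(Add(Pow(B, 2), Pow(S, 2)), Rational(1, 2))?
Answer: Mul(Rational(1, 627749), Pow(627749, Rational(1, 2))) ≈ 0.0012621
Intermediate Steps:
Pow(Function('R')(Add(392, 326), 335), -1) = Pow(Pow(Add(Pow(Add(392, 326), 2), Pow(335, 2)), Rational(1, 2)), -1) = Pow(Pow(Add(Pow(718, 2), 112225), Rational(1, 2)), -1) = Pow(Pow(Add(515524, 112225), Rational(1, 2)), -1) = Pow(Pow(627749, Rational(1, 2)), -1) = Mul(Rational(1, 627749), Pow(627749, Rational(1, 2)))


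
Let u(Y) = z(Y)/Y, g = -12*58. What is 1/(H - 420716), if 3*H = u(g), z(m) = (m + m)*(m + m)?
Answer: -1/421644 ≈ -2.3717e-6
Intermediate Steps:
z(m) = 4*m**2 (z(m) = (2*m)*(2*m) = 4*m**2)
g = -696
u(Y) = 4*Y (u(Y) = (4*Y**2)/Y = 4*Y)
H = -928 (H = (4*(-696))/3 = (1/3)*(-2784) = -928)
1/(H - 420716) = 1/(-928 - 420716) = 1/(-421644) = -1/421644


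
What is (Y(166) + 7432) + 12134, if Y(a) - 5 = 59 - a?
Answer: 19464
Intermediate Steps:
Y(a) = 64 - a (Y(a) = 5 + (59 - a) = 64 - a)
(Y(166) + 7432) + 12134 = ((64 - 1*166) + 7432) + 12134 = ((64 - 166) + 7432) + 12134 = (-102 + 7432) + 12134 = 7330 + 12134 = 19464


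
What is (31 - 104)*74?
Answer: -5402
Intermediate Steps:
(31 - 104)*74 = -73*74 = -5402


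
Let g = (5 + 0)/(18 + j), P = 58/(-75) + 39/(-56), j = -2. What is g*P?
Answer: -6173/13440 ≈ -0.45930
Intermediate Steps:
P = -6173/4200 (P = 58*(-1/75) + 39*(-1/56) = -58/75 - 39/56 = -6173/4200 ≈ -1.4698)
g = 5/16 (g = (5 + 0)/(18 - 2) = 5/16 ≈ 0.31250)
g*P = (5/16)*(-6173/4200) = -6173/13440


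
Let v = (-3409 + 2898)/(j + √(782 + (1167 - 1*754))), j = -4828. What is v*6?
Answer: 67592/106431 + 14*√1195/106431 ≈ 0.63963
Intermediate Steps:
v = -511/(-4828 + √1195) (v = (-3409 + 2898)/(-4828 + √(782 + (1167 - 1*754))) = -511/(-4828 + √(782 + (1167 - 754))) = -511/(-4828 + √(782 + 413)) = -511/(-4828 + √1195) ≈ 0.10660)
v*6 = (33796/319293 + 7*√1195/319293)*6 = 67592/106431 + 14*√1195/106431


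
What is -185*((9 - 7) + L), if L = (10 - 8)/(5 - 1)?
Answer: -925/2 ≈ -462.50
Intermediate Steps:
L = ½ (L = 2/4 = 2*(¼) = ½ ≈ 0.50000)
-185*((9 - 7) + L) = -185*((9 - 7) + ½) = -185*(2 + ½) = -185*5/2 = -925/2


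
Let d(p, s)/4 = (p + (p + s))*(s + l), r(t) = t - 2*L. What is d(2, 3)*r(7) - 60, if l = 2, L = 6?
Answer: -760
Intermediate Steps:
r(t) = -12 + t (r(t) = t - 2*6 = t - 12 = -12 + t)
d(p, s) = 4*(2 + s)*(s + 2*p) (d(p, s) = 4*((p + (p + s))*(s + 2)) = 4*((s + 2*p)*(2 + s)) = 4*((2 + s)*(s + 2*p)) = 4*(2 + s)*(s + 2*p))
d(2, 3)*r(7) - 60 = (4*3² + 8*3 + 16*2 + 8*2*3)*(-12 + 7) - 60 = (4*9 + 24 + 32 + 48)*(-5) - 60 = (36 + 24 + 32 + 48)*(-5) - 60 = 140*(-5) - 60 = -700 - 60 = -760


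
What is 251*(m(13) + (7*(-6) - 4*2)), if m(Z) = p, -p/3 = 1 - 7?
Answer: -8032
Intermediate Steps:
p = 18 (p = -3*(1 - 7) = -3*(-6) = 18)
m(Z) = 18
251*(m(13) + (7*(-6) - 4*2)) = 251*(18 + (7*(-6) - 4*2)) = 251*(18 + (-42 - 8)) = 251*(18 - 50) = 251*(-32) = -8032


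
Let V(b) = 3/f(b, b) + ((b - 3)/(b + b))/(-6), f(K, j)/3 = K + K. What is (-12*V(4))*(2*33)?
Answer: -165/2 ≈ -82.500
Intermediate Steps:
f(K, j) = 6*K (f(K, j) = 3*(K + K) = 3*(2*K) = 6*K)
V(b) = 1/(2*b) - (-3 + b)/(12*b) (V(b) = 3/((6*b)) + ((b - 3)/(b + b))/(-6) = 3*(1/(6*b)) + ((-3 + b)/((2*b)))*(-⅙) = 1/(2*b) + ((-3 + b)*(1/(2*b)))*(-⅙) = 1/(2*b) + ((-3 + b)/(2*b))*(-⅙) = 1/(2*b) - (-3 + b)/(12*b))
(-12*V(4))*(2*33) = (-(9 - 1*4)/4)*(2*33) = -(9 - 4)/4*66 = -5/4*66 = -165/2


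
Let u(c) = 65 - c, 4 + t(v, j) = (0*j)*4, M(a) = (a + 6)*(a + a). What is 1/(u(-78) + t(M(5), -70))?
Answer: 1/139 ≈ 0.0071942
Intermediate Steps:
M(a) = 2*a*(6 + a) (M(a) = (6 + a)*(2*a) = 2*a*(6 + a))
t(v, j) = -4 (t(v, j) = -4 + (0*j)*4 = -4 + 0*4 = -4 + 0 = -4)
1/(u(-78) + t(M(5), -70)) = 1/((65 - 1*(-78)) - 4) = 1/((65 + 78) - 4) = 1/(143 - 4) = 1/139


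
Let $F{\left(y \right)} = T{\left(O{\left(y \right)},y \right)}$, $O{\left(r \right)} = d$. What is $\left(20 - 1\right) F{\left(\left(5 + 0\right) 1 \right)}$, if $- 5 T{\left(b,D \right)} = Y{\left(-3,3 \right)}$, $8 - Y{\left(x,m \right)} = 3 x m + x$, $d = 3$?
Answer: $- \frac{722}{5} \approx -144.4$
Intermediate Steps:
$O{\left(r \right)} = 3$
$Y{\left(x,m \right)} = 8 - x - 3 m x$ ($Y{\left(x,m \right)} = 8 - \left(3 x m + x\right) = 8 - \left(3 m x + x\right) = 8 - \left(x + 3 m x\right) = 8 - x - 3 m x$)
$T{\left(b,D \right)} = - \frac{38}{5}$ ($T{\left(b,D \right)} = - \frac{8 - -3 - 9 \left(-3\right)}{5} = - \frac{8 + 3 + 27}{5} = \left(- \frac{1}{5}\right) 38 = - \frac{38}{5}$)
$F{\left(y \right)} = - \frac{38}{5}$
$\left(20 - 1\right) F{\left(\left(5 + 0\right) 1 \right)} = \left(20 - 1\right) \left(- \frac{38}{5}\right) = 19 \left(- \frac{38}{5}\right) = - \frac{722}{5}$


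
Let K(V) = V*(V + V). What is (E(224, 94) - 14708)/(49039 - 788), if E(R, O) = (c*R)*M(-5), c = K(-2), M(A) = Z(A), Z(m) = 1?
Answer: -12916/48251 ≈ -0.26768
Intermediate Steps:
K(V) = 2*V**2 (K(V) = V*(2*V) = 2*V**2)
M(A) = 1
c = 8 (c = 2*(-2)**2 = 2*4 = 8)
E(R, O) = 8*R (E(R, O) = (8*R)*1 = 8*R)
(E(224, 94) - 14708)/(49039 - 788) = (8*224 - 14708)/(49039 - 788) = (1792 - 14708)/48251 = -12916*1/48251 = -12916/48251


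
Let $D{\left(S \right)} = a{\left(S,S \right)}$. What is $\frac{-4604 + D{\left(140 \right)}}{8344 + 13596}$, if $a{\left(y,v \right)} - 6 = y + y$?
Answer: $- \frac{2159}{10970} \approx -0.19681$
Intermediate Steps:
$a{\left(y,v \right)} = 6 + 2 y$ ($a{\left(y,v \right)} = 6 + \left(y + y\right) = 6 + 2 y$)
$D{\left(S \right)} = 6 + 2 S$
$\frac{-4604 + D{\left(140 \right)}}{8344 + 13596} = \frac{-4604 + \left(6 + 2 \cdot 140\right)}{8344 + 13596} = \frac{-4604 + \left(6 + 280\right)}{21940} = \left(-4604 + 286\right) \frac{1}{21940} = \left(-4318\right) \frac{1}{21940} = - \frac{2159}{10970}$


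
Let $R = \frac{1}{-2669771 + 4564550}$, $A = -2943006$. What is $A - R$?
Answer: $- \frac{5576345965675}{1894779} \approx -2.943 \cdot 10^{6}$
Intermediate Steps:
$R = \frac{1}{1894779} \approx 5.2777 \cdot 10^{-7}$
$A - R = -2943006 - \frac{1}{1894779} = - \frac{5576345965675}{1894779}$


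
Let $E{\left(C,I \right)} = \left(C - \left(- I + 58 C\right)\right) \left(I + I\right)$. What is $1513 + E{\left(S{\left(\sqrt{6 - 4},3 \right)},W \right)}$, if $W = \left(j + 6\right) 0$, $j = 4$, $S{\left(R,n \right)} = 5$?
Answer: $1513$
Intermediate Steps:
$W = 0$ ($W = \left(4 + 6\right) 0 = 10 \cdot 0 = 0$)
$E{\left(C,I \right)} = 2 I \left(I - 57 C\right)$ ($E{\left(C,I \right)} = \left(C - \left(- I + 58 C\right)\right) 2 I = \left(I - 57 C\right) 2 I = 2 I \left(I - 57 C\right)$)
$1513 + E{\left(S{\left(\sqrt{6 - 4},3 \right)},W \right)} = 1513 + 2 \cdot 0 \left(0 - 285\right) = 1513 + 2 \cdot 0 \left(-285\right) = 1513 + 0 = 1513$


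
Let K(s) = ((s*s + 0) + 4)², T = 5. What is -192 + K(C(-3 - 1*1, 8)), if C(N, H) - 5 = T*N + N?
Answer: 133033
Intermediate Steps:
C(N, H) = 5 + 6*N (C(N, H) = 5 + (5*N + N) = 5 + 6*N)
K(s) = (4 + s²)² (K(s) = ((s² + 0) + 4)² = (s² + 4)² = (4 + s²)²)
-192 + K(C(-3 - 1*1, 8)) = -192 + (4 + (5 + 6*(-3 - 1*1))²)² = -192 + (4 + (5 + 6*(-3 - 1))²)² = -192 + (4 + (5 + 6*(-4))²)² = -192 + (4 + (5 - 24)²)² = -192 + (4 + (-19)²)² = -192 + (4 + 361)² = -192 + 365² = -192 + 133225 = 133033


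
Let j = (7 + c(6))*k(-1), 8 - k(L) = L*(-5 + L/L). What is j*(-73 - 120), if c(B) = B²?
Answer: -33196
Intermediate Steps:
k(L) = 8 + 4*L (k(L) = 8 - L*(-5 + L/L) = 8 - L*(-5 + 1) = 8 - L*(-4) = 8 - (-4)*L = 8 + 4*L)
j = 172 (j = (7 + 6²)*(8 + 4*(-1)) = (7 + 36)*(8 - 4) = 43*4 = 172)
j*(-73 - 120) = 172*(-73 - 120) = 172*(-193) = -33196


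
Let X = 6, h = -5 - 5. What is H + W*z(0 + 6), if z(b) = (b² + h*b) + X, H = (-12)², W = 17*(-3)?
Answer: 1062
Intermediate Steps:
W = -51
H = 144
h = -10
z(b) = 6 + b² - 10*b (z(b) = (b² - 10*b) + 6 = 6 + b² - 10*b)
H + W*z(0 + 6) = 144 - 51*(6 + (0 + 6)² - 10*(0 + 6)) = 144 - 51*(6 + 6² - 10*6) = 144 - 51*(6 + 36 - 60) = 144 - 51*(-18) = 144 + 918 = 1062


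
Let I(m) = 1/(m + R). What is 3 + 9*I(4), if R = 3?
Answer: 30/7 ≈ 4.2857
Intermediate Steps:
I(m) = 1/(3 + m) (I(m) = 1/(m + 3) = 1/(3 + m))
3 + 9*I(4) = 3 + 9/(3 + 4) = 3 + 9/7 = 30/7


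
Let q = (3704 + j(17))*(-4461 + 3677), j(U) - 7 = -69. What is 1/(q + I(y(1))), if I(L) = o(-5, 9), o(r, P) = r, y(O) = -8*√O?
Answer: -1/2855333 ≈ -3.5022e-7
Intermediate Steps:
j(U) = -62 (j(U) = 7 - 69 = -62)
I(L) = -5
q = -2855328 (q = (3704 - 62)*(-4461 + 3677) = 3642*(-784) = -2855328)
1/(q + I(y(1))) = 1/(-2855328 - 5) = 1/(-2855333) = -1/2855333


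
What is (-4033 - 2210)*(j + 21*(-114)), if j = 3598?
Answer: -7516572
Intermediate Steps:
(-4033 - 2210)*(j + 21*(-114)) = (-4033 - 2210)*(3598 + 21*(-114)) = -6243*(3598 - 2394) = -6243*1204 = -7516572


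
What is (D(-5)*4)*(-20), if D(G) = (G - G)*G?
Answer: 0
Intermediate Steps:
D(G) = 0 (D(G) = 0*G = 0)
(D(-5)*4)*(-20) = (0*4)*(-20) = 0*(-20) = 0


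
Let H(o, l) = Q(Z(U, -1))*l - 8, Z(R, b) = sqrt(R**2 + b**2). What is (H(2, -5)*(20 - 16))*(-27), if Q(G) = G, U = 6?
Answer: 864 + 540*sqrt(37) ≈ 4148.7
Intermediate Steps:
H(o, l) = -8 + l*sqrt(37) (H(o, l) = sqrt(6**2 + (-1)**2)*l - 8 = sqrt(36 + 1)*l - 8 = sqrt(37)*l - 8 = l*sqrt(37) - 8 = -8 + l*sqrt(37))
(H(2, -5)*(20 - 16))*(-27) = ((-8 - 5*sqrt(37))*(20 - 16))*(-27) = ((-8 - 5*sqrt(37))*4)*(-27) = (-32 - 20*sqrt(37))*(-27) = 864 + 540*sqrt(37)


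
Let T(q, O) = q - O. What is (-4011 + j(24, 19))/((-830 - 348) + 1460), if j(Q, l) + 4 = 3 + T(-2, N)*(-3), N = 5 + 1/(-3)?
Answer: -1996/141 ≈ -14.156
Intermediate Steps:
N = 14/3 (N = 5 - ⅓ = 14/3 ≈ 4.6667)
j(Q, l) = 19 (j(Q, l) = -4 + (3 + (-2 - 1*14/3)*(-3)) = -4 + (3 + (-2 - 14/3)*(-3)) = -4 + (3 - 20/3*(-3)) = -4 + (3 + 20) = -4 + 23 = 19)
(-4011 + j(24, 19))/((-830 - 348) + 1460) = (-4011 + 19)/((-830 - 348) + 1460) = -3992/(-1178 + 1460) = -3992/282 = -3992*1/282 = -1996/141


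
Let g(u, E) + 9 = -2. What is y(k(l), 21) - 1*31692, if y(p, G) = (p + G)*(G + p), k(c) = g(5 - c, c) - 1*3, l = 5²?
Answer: -31643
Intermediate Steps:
g(u, E) = -11 (g(u, E) = -9 - 2 = -11)
l = 25
k(c) = -14 (k(c) = -11 - 1*3 = -11 - 3 = -14)
y(p, G) = (G + p)² (y(p, G) = (G + p)*(G + p) = (G + p)²)
y(k(l), 21) - 1*31692 = (21 - 14)² - 1*31692 = 7² - 31692 = 49 - 31692 = -31643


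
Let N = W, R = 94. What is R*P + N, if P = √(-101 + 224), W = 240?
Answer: 240 + 94*√123 ≈ 1282.5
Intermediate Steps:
N = 240
P = √123 ≈ 11.091
R*P + N = 94*√123 + 240 = 240 + 94*√123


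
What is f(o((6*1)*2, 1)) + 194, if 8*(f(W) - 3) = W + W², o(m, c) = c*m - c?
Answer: 427/2 ≈ 213.50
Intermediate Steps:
o(m, c) = -c + c*m
f(W) = 3 + W/8 + W²/8 (f(W) = 3 + (W + W²)/8 = 3 + (W/8 + W²/8) = 3 + W/8 + W²/8)
f(o((6*1)*2, 1)) + 194 = (3 + (1*(-1 + (6*1)*2))/8 + (1*(-1 + (6*1)*2))²/8) + 194 = (3 + (1*(-1 + 6*2))/8 + (1*(-1 + 6*2))²/8) + 194 = (3 + (1*(-1 + 12))/8 + (1*(-1 + 12))²/8) + 194 = (3 + (1*11)/8 + (1*11)²/8) + 194 = (3 + (⅛)*11 + (⅛)*11²) + 194 = (3 + 11/8 + (⅛)*121) + 194 = (3 + 11/8 + 121/8) + 194 = 39/2 + 194 = 427/2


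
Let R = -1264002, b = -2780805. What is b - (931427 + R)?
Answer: -2448230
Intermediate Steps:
b - (931427 + R) = -2780805 - (931427 - 1264002) = -2780805 - 1*(-332575) = -2780805 + 332575 = -2448230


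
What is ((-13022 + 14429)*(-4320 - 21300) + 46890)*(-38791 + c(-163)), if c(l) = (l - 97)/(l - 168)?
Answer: 462229973802450/331 ≈ 1.3965e+12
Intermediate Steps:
c(l) = (-97 + l)/(-168 + l)
((-13022 + 14429)*(-4320 - 21300) + 46890)*(-38791 + c(-163)) = ((-13022 + 14429)*(-4320 - 21300) + 46890)*(-38791 + (-97 - 163)/(-168 - 163)) = (1407*(-25620) + 46890)*(-38791 - 260/(-331)) = (-36047340 + 46890)*(-38791 - 1/331*(-260)) = -36000450*(-38791 + 260/331) = -36000450*(-12839561/331) = 462229973802450/331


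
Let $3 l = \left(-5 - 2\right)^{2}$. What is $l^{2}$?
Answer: $\frac{2401}{9} \approx 266.78$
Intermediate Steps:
$l = \frac{49}{3}$ ($l = \frac{\left(-5 - 2\right)^{2}}{3} = \frac{\left(-7\right)^{2}}{3} = \frac{1}{3} \cdot 49 = \frac{49}{3} \approx 16.333$)
$l^{2} = \left(\frac{49}{3}\right)^{2} = \frac{2401}{9}$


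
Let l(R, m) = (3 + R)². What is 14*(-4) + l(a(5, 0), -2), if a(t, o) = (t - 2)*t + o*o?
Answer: 268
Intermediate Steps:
a(t, o) = o² + t*(-2 + t) (a(t, o) = (-2 + t)*t + o² = t*(-2 + t) + o² = o² + t*(-2 + t))
14*(-4) + l(a(5, 0), -2) = 14*(-4) + (3 + (0² + 5² - 2*5))² = -56 + (3 + (0 + 25 - 10))² = -56 + (3 + 15)² = -56 + 18² = -56 + 324 = 268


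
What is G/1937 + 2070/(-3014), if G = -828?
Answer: -3252591/2919059 ≈ -1.1143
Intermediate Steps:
G/1937 + 2070/(-3014) = -828/1937 + 2070/(-3014) = -828*1/1937 + 2070*(-1/3014) = -828/1937 - 1035/1507 = -3252591/2919059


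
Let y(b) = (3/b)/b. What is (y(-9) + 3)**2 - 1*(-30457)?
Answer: 22209877/729 ≈ 30466.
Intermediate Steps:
y(b) = 3/b**2
(y(-9) + 3)**2 - 1*(-30457) = (3/(-9)**2 + 3)**2 - 1*(-30457) = (3*(1/81) + 3)**2 + 30457 = (1/27 + 3)**2 + 30457 = (82/27)**2 + 30457 = 6724/729 + 30457 = 22209877/729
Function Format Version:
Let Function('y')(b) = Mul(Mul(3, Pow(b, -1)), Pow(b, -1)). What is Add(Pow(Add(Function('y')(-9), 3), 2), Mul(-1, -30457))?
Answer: Rational(22209877, 729) ≈ 30466.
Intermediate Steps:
Function('y')(b) = Mul(3, Pow(b, -2))
Add(Pow(Add(Function('y')(-9), 3), 2), Mul(-1, -30457)) = Add(Pow(Add(Mul(3, Pow(-9, -2)), 3), 2), Mul(-1, -30457)) = Add(Pow(Add(Mul(3, Rational(1, 81)), 3), 2), 30457) = Add(Pow(Add(Rational(1, 27), 3), 2), 30457) = Add(Pow(Rational(82, 27), 2), 30457) = Add(Rational(6724, 729), 30457) = Rational(22209877, 729)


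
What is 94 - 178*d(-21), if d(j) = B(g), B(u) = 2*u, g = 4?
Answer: -1330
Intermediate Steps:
d(j) = 8 (d(j) = 2*4 = 8)
94 - 178*d(-21) = 94 - 178*8 = 94 - 1424 = -1330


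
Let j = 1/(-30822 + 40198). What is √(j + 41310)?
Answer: √226971020746/2344 ≈ 203.25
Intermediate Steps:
j = 1/9376 ≈ 0.00010666
√(j + 41310) = √(1/9376 + 41310) = √(387322561/9376) = √226971020746/2344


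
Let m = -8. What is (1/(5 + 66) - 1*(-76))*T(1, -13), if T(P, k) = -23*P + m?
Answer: -167307/71 ≈ -2356.4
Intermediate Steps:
T(P, k) = -8 - 23*P (T(P, k) = -23*P - 8 = -8 - 23*P)
(1/(5 + 66) - 1*(-76))*T(1, -13) = (1/(5 + 66) - 1*(-76))*(-8 - 23*1) = (1/71 + 76)*(-8 - 23) = (1/71 + 76)*(-31) = (5397/71)*(-31) = -167307/71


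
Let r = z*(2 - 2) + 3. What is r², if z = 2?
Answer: 9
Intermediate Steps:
r = 3 (r = 2*(2 - 2) + 3 = 2*0 + 3 = 0 + 3 = 3)
r² = 3² = 9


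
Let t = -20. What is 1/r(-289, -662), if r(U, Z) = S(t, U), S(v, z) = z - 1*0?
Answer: -1/289 ≈ -0.0034602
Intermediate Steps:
S(v, z) = z (S(v, z) = z + 0 = z)
r(U, Z) = U
1/r(-289, -662) = 1/(-289) = -1/289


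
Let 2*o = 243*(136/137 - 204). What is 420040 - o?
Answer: 60924638/137 ≈ 4.4471e+5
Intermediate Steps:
o = -3379158/137 (o = (243*(136/137 - 204))/2 = (243*(-27812/137))/2 = (½)*(-6758316/137) = -3379158/137 ≈ -24665.)
420040 - o = 420040 - 1*(-3379158/137) = 420040 + 3379158/137 = 60924638/137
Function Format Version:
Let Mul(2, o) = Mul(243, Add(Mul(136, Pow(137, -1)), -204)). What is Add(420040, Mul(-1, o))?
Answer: Rational(60924638, 137) ≈ 4.4471e+5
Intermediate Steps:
o = Rational(-3379158, 137) (o = Mul(Rational(1, 2), Mul(243, Add(Mul(136, Pow(137, -1)), -204))) = Mul(Rational(1, 2), Mul(243, Add(Mul(136, Rational(1, 137)), -204))) = Mul(Rational(1, 2), Mul(243, Add(Rational(136, 137), -204))) = Mul(Rational(1, 2), Mul(243, Rational(-27812, 137))) = Mul(Rational(1, 2), Rational(-6758316, 137)) = Rational(-3379158, 137) ≈ -24665.)
Add(420040, Mul(-1, o)) = Add(420040, Mul(-1, Rational(-3379158, 137))) = Add(420040, Rational(3379158, 137)) = Rational(60924638, 137)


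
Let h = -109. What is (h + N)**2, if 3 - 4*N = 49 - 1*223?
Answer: 67081/16 ≈ 4192.6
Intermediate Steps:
N = 177/4 (N = 3/4 - (49 - 1*223)/4 = 3/4 - (49 - 223)/4 = 3/4 - 1/4*(-174) = 3/4 + 87/2 = 177/4 ≈ 44.250)
(h + N)**2 = (-109 + 177/4)**2 = (-259/4)**2 = 67081/16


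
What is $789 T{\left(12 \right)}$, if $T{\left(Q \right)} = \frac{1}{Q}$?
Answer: $\frac{263}{4} \approx 65.75$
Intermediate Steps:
$789 T{\left(12 \right)} = \frac{789}{12} = 789 \cdot \frac{1}{12} = \frac{263}{4}$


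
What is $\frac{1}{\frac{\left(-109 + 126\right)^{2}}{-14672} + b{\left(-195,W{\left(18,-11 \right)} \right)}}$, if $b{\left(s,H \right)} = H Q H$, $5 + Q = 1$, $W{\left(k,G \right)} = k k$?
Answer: $- \frac{14672}{6160831777} \approx -2.3815 \cdot 10^{-6}$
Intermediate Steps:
$W{\left(k,G \right)} = k^{2}$
$Q = -4$ ($Q = -5 + 1 = -4$)
$b{\left(s,H \right)} = - 4 H^{2}$ ($b{\left(s,H \right)} = H \left(-4\right) H = - 4 H H = - 4 H^{2}$)
$\frac{1}{\frac{\left(-109 + 126\right)^{2}}{-14672} + b{\left(-195,W{\left(18,-11 \right)} \right)}} = \frac{1}{\frac{\left(-109 + 126\right)^{2}}{-14672} - 4 \left(18^{2}\right)^{2}} = \frac{1}{17^{2} \left(- \frac{1}{14672}\right) - 4 \cdot 324^{2}} = \frac{1}{289 \left(- \frac{1}{14672}\right) - 419904} = \frac{1}{- \frac{289}{14672} - 419904} = \frac{1}{- \frac{6160831777}{14672}} = - \frac{14672}{6160831777}$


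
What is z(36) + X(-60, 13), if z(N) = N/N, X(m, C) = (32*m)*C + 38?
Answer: -24921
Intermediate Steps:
X(m, C) = 38 + 32*C*m (X(m, C) = 32*C*m + 38 = 38 + 32*C*m)
z(N) = 1
z(36) + X(-60, 13) = 1 + (38 + 32*13*(-60)) = 1 + (38 - 24960) = 1 - 24922 = -24921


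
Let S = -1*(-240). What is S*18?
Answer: 4320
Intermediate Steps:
S = 240
S*18 = 240*18 = 4320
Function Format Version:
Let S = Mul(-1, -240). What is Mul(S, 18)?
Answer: 4320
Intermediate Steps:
S = 240
Mul(S, 18) = Mul(240, 18) = 4320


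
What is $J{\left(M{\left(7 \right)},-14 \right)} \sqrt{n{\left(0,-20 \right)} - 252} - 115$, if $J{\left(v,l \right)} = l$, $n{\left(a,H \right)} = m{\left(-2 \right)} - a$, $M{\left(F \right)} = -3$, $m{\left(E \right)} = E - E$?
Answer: $-115 - 84 i \sqrt{7} \approx -115.0 - 222.24 i$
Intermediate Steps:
$m{\left(E \right)} = 0$
$n{\left(a,H \right)} = - a$ ($n{\left(a,H \right)} = 0 - a = - a$)
$J{\left(M{\left(7 \right)},-14 \right)} \sqrt{n{\left(0,-20 \right)} - 252} - 115 = - 14 \sqrt{\left(-1\right) 0 - 252} - 115 = - 14 \sqrt{0 - 252} - 115 = - 14 \sqrt{-252} - 115 = - 14 \cdot 6 i \sqrt{7} - 115 = - 84 i \sqrt{7} - 115 = -115 - 84 i \sqrt{7}$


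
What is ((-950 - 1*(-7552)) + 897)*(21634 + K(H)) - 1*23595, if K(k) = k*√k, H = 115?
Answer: 162209771 + 862385*√115 ≈ 1.7146e+8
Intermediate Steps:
K(k) = k^(3/2)
((-950 - 1*(-7552)) + 897)*(21634 + K(H)) - 1*23595 = ((-950 - 1*(-7552)) + 897)*(21634 + 115^(3/2)) - 1*23595 = ((-950 + 7552) + 897)*(21634 + 115*√115) - 23595 = (6602 + 897)*(21634 + 115*√115) - 23595 = 7499*(21634 + 115*√115) - 23595 = (162233366 + 862385*√115) - 23595 = 162209771 + 862385*√115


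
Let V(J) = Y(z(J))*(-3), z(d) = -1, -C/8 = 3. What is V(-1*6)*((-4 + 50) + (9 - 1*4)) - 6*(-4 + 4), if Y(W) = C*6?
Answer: 22032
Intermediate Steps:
C = -24 (C = -8*3 = -24)
Y(W) = -144 (Y(W) = -24*6 = -144)
V(J) = 432 (V(J) = -144*(-3) = 432)
V(-1*6)*((-4 + 50) + (9 - 1*4)) - 6*(-4 + 4) = 432*((-4 + 50) + (9 - 1*4)) - 6*(-4 + 4) = 432*(46 + (9 - 4)) - 6*0 = 432*(46 + 5) + 0 = 432*51 + 0 = 22032 + 0 = 22032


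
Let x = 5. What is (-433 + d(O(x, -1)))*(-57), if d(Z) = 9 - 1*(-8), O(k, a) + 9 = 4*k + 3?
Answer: 23712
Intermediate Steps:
O(k, a) = -6 + 4*k (O(k, a) = -9 + (4*k + 3) = -9 + (3 + 4*k) = -6 + 4*k)
d(Z) = 17 (d(Z) = 9 + 8 = 17)
(-433 + d(O(x, -1)))*(-57) = (-433 + 17)*(-57) = -416*(-57) = 23712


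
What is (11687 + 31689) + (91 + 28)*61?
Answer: 50635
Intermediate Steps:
(11687 + 31689) + (91 + 28)*61 = 43376 + 119*61 = 43376 + 7259 = 50635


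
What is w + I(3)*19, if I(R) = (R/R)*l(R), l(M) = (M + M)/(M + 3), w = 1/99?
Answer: 1882/99 ≈ 19.010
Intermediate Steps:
w = 1/99 ≈ 0.010101
l(M) = 2*M/(3 + M) (l(M) = (2*M)/(3 + M) = 2*M/(3 + M))
I(R) = 2*R/(3 + R) (I(R) = (R/R)*(2*R/(3 + R)) = 1*(2*R/(3 + R)) = 2*R/(3 + R))
w + I(3)*19 = 1/99 + (2*3/(3 + 3))*19 = 1/99 + (2*3/6)*19 = 1/99 + (2*3*(⅙))*19 = 1/99 + 1*19 = 1/99 + 19 = 1882/99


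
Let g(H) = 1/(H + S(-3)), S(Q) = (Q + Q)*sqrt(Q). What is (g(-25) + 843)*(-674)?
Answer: 1348*(-2529*sqrt(3) + 10537*I)/(-25*I + 6*sqrt(3)) ≈ -5.6816e+5 - 9.5557*I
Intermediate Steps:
S(Q) = 2*Q**(3/2) (S(Q) = (2*Q)*sqrt(Q) = 2*Q**(3/2))
g(H) = 1/(H - 6*I*sqrt(3)) (g(H) = 1/(H + 2*(-3)**(3/2)) = 1/(H + 2*(-3*I*sqrt(3))) = 1/(H - 6*I*sqrt(3)))
(g(-25) + 843)*(-674) = (1/(-25 - 6*I*sqrt(3)) + 843)*(-674) = (843 + 1/(-25 - 6*I*sqrt(3)))*(-674) = -568182 - 674/(-25 - 6*I*sqrt(3))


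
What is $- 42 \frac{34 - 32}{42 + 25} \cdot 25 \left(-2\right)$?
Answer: $\frac{4200}{67} \approx 62.687$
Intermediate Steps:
$- 42 \frac{34 - 32}{42 + 25} \cdot 25 \left(-2\right) = - 42 \cdot \frac{2}{67} \left(-50\right) = - 42 \cdot 2 \cdot \frac{1}{67} \left(-50\right) = \left(-42\right) \frac{2}{67} \left(-50\right) = \left(- \frac{84}{67}\right) \left(-50\right) = \frac{4200}{67}$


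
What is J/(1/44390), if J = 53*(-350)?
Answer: -823434500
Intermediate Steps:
J = -18550
J/(1/44390) = -18550/(1/44390) = -18550/1/44390 = -18550*44390 = -823434500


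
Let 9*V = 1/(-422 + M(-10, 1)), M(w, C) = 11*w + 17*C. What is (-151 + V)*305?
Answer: -42693046/927 ≈ -46055.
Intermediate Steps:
V = -1/4635 (V = 1/(9*(-422 + (11*(-10) + 17*1))) = 1/(9*(-422 + (-110 + 17))) = 1/(9*(-422 - 93)) = (⅑)/(-515) = (⅑)*(-1/515) = -1/4635 ≈ -0.00021575)
(-151 + V)*305 = (-151 - 1/4635)*305 = -699886/4635*305 = -42693046/927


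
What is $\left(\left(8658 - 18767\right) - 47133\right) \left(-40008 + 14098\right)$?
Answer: $1483140220$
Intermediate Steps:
$\left(\left(8658 - 18767\right) - 47133\right) \left(-40008 + 14098\right) = \left(-10109 - 47133\right) \left(-25910\right) = \left(-57242\right) \left(-25910\right) = 1483140220$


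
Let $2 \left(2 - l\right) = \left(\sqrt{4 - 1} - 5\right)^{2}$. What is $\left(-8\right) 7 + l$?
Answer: $-68 + 5 \sqrt{3} \approx -59.34$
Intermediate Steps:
$l = 2 - \frac{\left(-5 + \sqrt{3}\right)^{2}}{2}$ ($l = 2 - \frac{\left(\sqrt{4 - 1} - 5\right)^{2}}{2} = 2 - \frac{\left(\sqrt{3} - 5\right)^{2}}{2} = 2 - \frac{\left(-5 + \sqrt{3}\right)^{2}}{2} \approx -3.3397$)
$\left(-8\right) 7 + l = \left(-8\right) 7 - \left(12 - 5 \sqrt{3}\right) = -56 - \left(12 - 5 \sqrt{3}\right) = -68 + 5 \sqrt{3}$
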